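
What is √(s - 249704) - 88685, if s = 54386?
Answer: -88685 + 3*I*√21702 ≈ -88685.0 + 441.95*I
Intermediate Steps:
√(s - 249704) - 88685 = √(54386 - 249704) - 88685 = √(-195318) - 88685 = 3*I*√21702 - 88685 = -88685 + 3*I*√21702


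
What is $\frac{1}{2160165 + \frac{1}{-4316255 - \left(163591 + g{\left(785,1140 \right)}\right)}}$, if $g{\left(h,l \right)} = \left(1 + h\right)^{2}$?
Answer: $\frac{5097642}{11011747830929} \approx 4.6293 \cdot 10^{-7}$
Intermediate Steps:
$\frac{1}{2160165 + \frac{1}{-4316255 - \left(163591 + g{\left(785,1140 \right)}\right)}} = \frac{1}{2160165 + \frac{1}{-4316255 - \left(163591 + \left(1 + 785\right)^{2}\right)}} = \frac{1}{2160165 + \frac{1}{-4316255 - 781387}} = \frac{1}{2160165 + \frac{1}{-5097642}} = \frac{1}{2160165 - \frac{1}{5097642}} = \frac{1}{\frac{11011747830929}{5097642}} = \frac{5097642}{11011747830929}$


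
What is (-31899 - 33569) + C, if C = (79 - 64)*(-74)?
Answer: -66578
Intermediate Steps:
C = -1110 (C = 15*(-74) = -1110)
(-31899 - 33569) + C = (-31899 - 33569) - 1110 = -65468 - 1110 = -66578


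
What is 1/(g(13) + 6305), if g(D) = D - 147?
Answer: 1/6171 ≈ 0.00016205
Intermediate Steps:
g(D) = -147 + D
1/(g(13) + 6305) = 1/((-147 + 13) + 6305) = 1/(-134 + 6305) = 1/6171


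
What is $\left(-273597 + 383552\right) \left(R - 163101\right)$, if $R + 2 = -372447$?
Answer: $-58886400250$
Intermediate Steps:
$R = -372449$ ($R = -2 - 372447 = -372449$)
$\left(-273597 + 383552\right) \left(R - 163101\right) = \left(-273597 + 383552\right) \left(-372449 - 163101\right) = 109955 \left(-535550\right) = -58886400250$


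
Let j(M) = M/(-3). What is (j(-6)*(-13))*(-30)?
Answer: 780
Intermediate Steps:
j(M) = -M/3 (j(M) = M*(-⅓) = -M/3)
(j(-6)*(-13))*(-30) = (-⅓*(-6)*(-13))*(-30) = (2*(-13))*(-30) = -26*(-30) = 780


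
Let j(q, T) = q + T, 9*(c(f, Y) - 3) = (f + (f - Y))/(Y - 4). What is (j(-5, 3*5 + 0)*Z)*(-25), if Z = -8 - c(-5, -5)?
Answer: 224000/81 ≈ 2765.4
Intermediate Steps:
c(f, Y) = 3 + (-Y + 2*f)/(9*(-4 + Y)) (c(f, Y) = 3 + ((f + (f - Y))/(Y - 4))/9 = 3 + ((-Y + 2*f)/(-4 + Y))/9 = 3 + (-Y + 2*f)/(9*(-4 + Y)))
Z = -896/81 (Z = -8 - 2*(-54 - 5 + 13*(-5))/(9*(-4 - 5)) = -8 - 2*(-54 - 5 - 65)/(9*(-9)) = -8 - 2*(-1)*(-124)/(9*9) = -8 - 1*248/81 = -8 - 248/81 = -896/81 ≈ -11.062)
j(q, T) = T + q
(j(-5, 3*5 + 0)*Z)*(-25) = (((3*5 + 0) - 5)*(-896/81))*(-25) = (((15 + 0) - 5)*(-896/81))*(-25) = ((15 - 5)*(-896/81))*(-25) = (10*(-896/81))*(-25) = -8960/81*(-25) = 224000/81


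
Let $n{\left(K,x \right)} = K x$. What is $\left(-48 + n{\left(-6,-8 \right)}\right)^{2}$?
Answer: $0$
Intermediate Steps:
$\left(-48 + n{\left(-6,-8 \right)}\right)^{2} = \left(-48 - -48\right)^{2} = \left(-48 + 48\right)^{2} = 0^{2} = 0$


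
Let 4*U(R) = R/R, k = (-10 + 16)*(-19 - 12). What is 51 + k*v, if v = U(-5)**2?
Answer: 315/8 ≈ 39.375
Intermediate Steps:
k = -186 (k = 6*(-31) = -186)
U(R) = 1/4 (U(R) = (R/R)/4 = (1/4)*1 = 1/4)
v = 1/16 (v = (1/4)**2 = 1/16 ≈ 0.062500)
51 + k*v = 51 - 186*1/16 = 51 - 93/8 = 315/8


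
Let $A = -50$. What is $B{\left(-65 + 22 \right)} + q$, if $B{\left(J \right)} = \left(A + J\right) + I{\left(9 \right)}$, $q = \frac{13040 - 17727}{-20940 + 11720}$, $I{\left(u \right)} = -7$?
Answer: $- \frac{917313}{9220} \approx -99.492$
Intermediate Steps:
$q = \frac{4687}{9220}$ ($q = - \frac{4687}{-9220} = \left(-4687\right) \left(- \frac{1}{9220}\right) = \frac{4687}{9220} \approx 0.50835$)
$B{\left(J \right)} = -57 + J$ ($B{\left(J \right)} = \left(-50 + J\right) - 7 = -57 + J$)
$B{\left(-65 + 22 \right)} + q = \left(-57 + \left(-65 + 22\right)\right) + \frac{4687}{9220} = \left(-57 - 43\right) + \frac{4687}{9220} = -100 + \frac{4687}{9220} = - \frac{917313}{9220}$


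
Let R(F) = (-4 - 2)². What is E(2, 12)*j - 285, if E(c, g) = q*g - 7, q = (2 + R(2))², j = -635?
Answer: -10999120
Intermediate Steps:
R(F) = 36 (R(F) = (-6)² = 36)
q = 1444 (q = (2 + 36)² = 38² = 1444)
E(c, g) = -7 + 1444*g (E(c, g) = 1444*g - 7 = -7 + 1444*g)
E(2, 12)*j - 285 = (-7 + 1444*12)*(-635) - 285 = (-7 + 17328)*(-635) - 285 = 17321*(-635) - 285 = -10998835 - 285 = -10999120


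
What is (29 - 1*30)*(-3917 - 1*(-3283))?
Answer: 634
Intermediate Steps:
(29 - 1*30)*(-3917 - 1*(-3283)) = (29 - 30)*(-3917 + 3283) = -1*(-634) = 634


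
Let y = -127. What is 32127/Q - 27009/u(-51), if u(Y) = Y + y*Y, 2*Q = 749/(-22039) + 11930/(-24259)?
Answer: -24528901321755217/200702016354 ≈ -1.2222e+5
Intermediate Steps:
Q = -281095261/1069288202 (Q = (749/(-22039) + 11930/(-24259))/2 = (749*(-1/22039) + 11930*(-1/24259))/2 = (-749/22039 - 11930/24259)/2 = (½)*(-281095261/534644101) = -281095261/1069288202 ≈ -0.26288)
u(Y) = -126*Y (u(Y) = Y - 127*Y = -126*Y)
32127/Q - 27009/u(-51) = 32127/(-281095261/1069288202) - 27009/((-126*(-51))) = 32127*(-1069288202/281095261) - 27009/6426 = -34353022065654/281095261 - 27009*1/6426 = -34353022065654/281095261 - 3001/714 = -24528901321755217/200702016354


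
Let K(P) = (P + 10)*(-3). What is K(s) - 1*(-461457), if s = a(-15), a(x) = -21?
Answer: 461490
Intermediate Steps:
s = -21
K(P) = -30 - 3*P (K(P) = (10 + P)*(-3) = -30 - 3*P)
K(s) - 1*(-461457) = (-30 - 3*(-21)) - 1*(-461457) = (-30 + 63) + 461457 = 33 + 461457 = 461490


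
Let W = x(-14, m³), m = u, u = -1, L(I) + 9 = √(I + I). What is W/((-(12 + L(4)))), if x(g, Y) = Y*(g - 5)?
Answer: -57 + 38*√2 ≈ -3.2599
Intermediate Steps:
L(I) = -9 + √2*√I (L(I) = -9 + √(I + I) = -9 + √(2*I) = -9 + √2*√I)
m = -1
x(g, Y) = Y*(-5 + g)
W = 19 (W = (-1)³*(-5 - 14) = -1*(-19) = 19)
W/((-(12 + L(4)))) = 19/((-(12 + (-9 + √2*√4)))) = 19/((-(12 + (-9 + √2*2)))) = 19/((-(12 + (-9 + 2*√2)))) = 19/((-(3 + 2*√2))) = 19/(-3 - 2*√2)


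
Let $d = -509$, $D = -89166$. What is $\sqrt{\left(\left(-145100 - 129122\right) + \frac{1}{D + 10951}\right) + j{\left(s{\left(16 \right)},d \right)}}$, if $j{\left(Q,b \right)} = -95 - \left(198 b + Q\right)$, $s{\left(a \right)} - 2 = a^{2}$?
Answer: $\frac{2 i \sqrt{265798415719910}}{78215} \approx 416.88 i$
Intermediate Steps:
$s{\left(a \right)} = 2 + a^{2}$
$j{\left(Q,b \right)} = -95 - Q - 198 b$ ($j{\left(Q,b \right)} = -95 - \left(Q + 198 b\right) = -95 - Q - 198 b$)
$\sqrt{\left(\left(-145100 - 129122\right) + \frac{1}{D + 10951}\right) + j{\left(s{\left(16 \right)},d \right)}} = \sqrt{\left(\left(-145100 - 129122\right) + \frac{1}{-89166 + 10951}\right) - -100429} = \sqrt{\left(-274222 + \frac{1}{-78215}\right) - -100429} = \sqrt{\left(-274222 - \frac{1}{78215}\right) - -100429} = \sqrt{- \frac{21448273731}{78215} - -100429} = \sqrt{- \frac{21448273731}{78215} + 100429} = \sqrt{- \frac{13593219496}{78215}} = \frac{2 i \sqrt{265798415719910}}{78215}$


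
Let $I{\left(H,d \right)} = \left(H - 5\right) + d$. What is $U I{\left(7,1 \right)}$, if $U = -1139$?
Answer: $-3417$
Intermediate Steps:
$I{\left(H,d \right)} = -5 + H + d$ ($I{\left(H,d \right)} = \left(-5 + H\right) + d = -5 + H + d$)
$U I{\left(7,1 \right)} = - 1139 \left(-5 + 7 + 1\right) = \left(-1139\right) 3 = -3417$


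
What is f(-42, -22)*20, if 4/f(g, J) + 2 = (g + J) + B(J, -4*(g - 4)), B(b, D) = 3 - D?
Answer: -80/247 ≈ -0.32389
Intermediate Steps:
f(g, J) = 4/(-15 + J + 5*g) (f(g, J) = 4/(-2 + ((g + J) + (3 - (-4)*(g - 4)))) = 4/(-2 + ((J + g) + (3 - (-4)*(-4 + g)))) = 4/(-2 + ((J + g) + (3 - (16 - 4*g)))) = 4/(-2 + ((J + g) + (3 + (-16 + 4*g)))) = 4/(-2 + ((J + g) + (-13 + 4*g))) = 4/(-2 + (-13 + J + 5*g)) = 4/(-15 + J + 5*g))
f(-42, -22)*20 = (4/(-15 - 22 + 5*(-42)))*20 = (4/(-15 - 22 - 210))*20 = (4/(-247))*20 = (4*(-1/247))*20 = -4/247*20 = -80/247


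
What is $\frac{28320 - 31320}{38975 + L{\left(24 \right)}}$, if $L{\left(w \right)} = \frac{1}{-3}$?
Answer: $- \frac{2250}{29231} \approx -0.076973$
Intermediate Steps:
$L{\left(w \right)} = - \frac{1}{3}$
$\frac{28320 - 31320}{38975 + L{\left(24 \right)}} = \frac{28320 - 31320}{38975 - \frac{1}{3}} = - \frac{3000}{\frac{116924}{3}} = \left(-3000\right) \frac{3}{116924} = - \frac{2250}{29231}$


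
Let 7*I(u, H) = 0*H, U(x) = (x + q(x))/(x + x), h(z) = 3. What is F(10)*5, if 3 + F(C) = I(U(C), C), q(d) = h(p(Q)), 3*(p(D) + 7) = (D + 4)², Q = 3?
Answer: -15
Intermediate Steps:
p(D) = -7 + (4 + D)²/3 (p(D) = -7 + (D + 4)²/3 = -7 + (4 + D)²/3)
q(d) = 3
U(x) = (3 + x)/(2*x) (U(x) = (x + 3)/(x + x) = (3 + x)/((2*x)) = (3 + x)*(1/(2*x)) = (3 + x)/(2*x))
I(u, H) = 0 (I(u, H) = (0*H)/7 = (⅐)*0 = 0)
F(C) = -3 (F(C) = -3 + 0 = -3)
F(10)*5 = -3*5 = -15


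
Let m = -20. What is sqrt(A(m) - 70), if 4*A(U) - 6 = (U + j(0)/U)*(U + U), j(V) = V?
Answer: sqrt(526)/2 ≈ 11.467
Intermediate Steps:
A(U) = 3/2 + U**2/2 (A(U) = 3/2 + ((U + 0/U)*(U + U))/4 = 3/2 + ((U + 0)*(2*U))/4 = 3/2 + (U*(2*U))/4 = 3/2 + (2*U**2)/4 = 3/2 + U**2/2)
sqrt(A(m) - 70) = sqrt((3/2 + (1/2)*(-20)**2) - 70) = sqrt((3/2 + (1/2)*400) - 70) = sqrt((3/2 + 200) - 70) = sqrt(403/2 - 70) = sqrt(263/2) = sqrt(526)/2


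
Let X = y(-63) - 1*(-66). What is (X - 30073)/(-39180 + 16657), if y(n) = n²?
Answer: 26038/22523 ≈ 1.1561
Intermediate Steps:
X = 4035 (X = (-63)² - 1*(-66) = 3969 + 66 = 4035)
(X - 30073)/(-39180 + 16657) = (4035 - 30073)/(-39180 + 16657) = -26038/(-22523) = -26038*(-1/22523) = 26038/22523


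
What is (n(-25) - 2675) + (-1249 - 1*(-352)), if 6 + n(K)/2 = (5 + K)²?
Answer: -2784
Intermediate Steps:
n(K) = -12 + 2*(5 + K)²
(n(-25) - 2675) + (-1249 - 1*(-352)) = ((-12 + 2*(5 - 25)²) - 2675) + (-1249 - 1*(-352)) = ((-12 + 2*(-20)²) - 2675) + (-1249 + 352) = ((-12 + 2*400) - 2675) - 897 = ((-12 + 800) - 2675) - 897 = (788 - 2675) - 897 = -1887 - 897 = -2784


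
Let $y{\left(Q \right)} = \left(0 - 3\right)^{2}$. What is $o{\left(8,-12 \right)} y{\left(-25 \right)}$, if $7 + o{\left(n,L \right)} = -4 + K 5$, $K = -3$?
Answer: $-234$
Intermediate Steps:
$o{\left(n,L \right)} = -26$ ($o{\left(n,L \right)} = -7 - 19 = -26$)
$y{\left(Q \right)} = 9$ ($y{\left(Q \right)} = \left(-3\right)^{2} = 9$)
$o{\left(8,-12 \right)} y{\left(-25 \right)} = \left(-26\right) 9 = -234$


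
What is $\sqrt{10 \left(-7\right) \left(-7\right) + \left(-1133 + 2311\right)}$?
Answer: $2 \sqrt{417} \approx 40.841$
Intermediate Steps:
$\sqrt{10 \left(-7\right) \left(-7\right) + \left(-1133 + 2311\right)} = \sqrt{\left(-70\right) \left(-7\right) + 1178} = \sqrt{490 + 1178} = \sqrt{1668} = 2 \sqrt{417}$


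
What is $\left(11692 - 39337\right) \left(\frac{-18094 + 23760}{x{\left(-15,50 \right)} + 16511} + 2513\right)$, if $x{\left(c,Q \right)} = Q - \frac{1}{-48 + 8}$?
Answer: $- \frac{46027290434085}{662441} \approx -6.9481 \cdot 10^{7}$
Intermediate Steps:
$x{\left(c,Q \right)} = \frac{1}{40} + Q$ ($x{\left(c,Q \right)} = Q - \frac{1}{-40} = Q - - \frac{1}{40} = Q + \frac{1}{40} = \frac{1}{40} + Q$)
$\left(11692 - 39337\right) \left(\frac{-18094 + 23760}{x{\left(-15,50 \right)} + 16511} + 2513\right) = \left(11692 - 39337\right) \left(\frac{-18094 + 23760}{\left(\frac{1}{40} + 50\right) + 16511} + 2513\right) = - 27645 \left(\frac{5666}{\frac{2001}{40} + 16511} + 2513\right) = - 27645 \left(\frac{5666}{\frac{662441}{40}} + 2513\right) = - 27645 \left(5666 \cdot \frac{40}{662441} + 2513\right) = - 27645 \left(\frac{226640}{662441} + 2513\right) = \left(-27645\right) \frac{1664940873}{662441} = - \frac{46027290434085}{662441}$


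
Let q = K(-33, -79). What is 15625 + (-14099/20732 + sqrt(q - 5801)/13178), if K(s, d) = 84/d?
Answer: 323923401/20732 + I*sqrt(36210677)/1041062 ≈ 15624.0 + 0.0057802*I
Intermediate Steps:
q = -84/79 (q = 84/(-79) = 84*(-1/79) = -84/79 ≈ -1.0633)
15625 + (-14099/20732 + sqrt(q - 5801)/13178) = 15625 + (-14099/20732 + sqrt(-84/79 - 5801)/13178) = 15625 + (-14099*1/20732 + sqrt(-458363/79)*(1/13178)) = 15625 + (-14099/20732 + (I*sqrt(36210677)/79)*(1/13178)) = 15625 + (-14099/20732 + I*sqrt(36210677)/1041062) = 323923401/20732 + I*sqrt(36210677)/1041062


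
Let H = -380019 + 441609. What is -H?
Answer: -61590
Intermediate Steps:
H = 61590
-H = -1*61590 = -61590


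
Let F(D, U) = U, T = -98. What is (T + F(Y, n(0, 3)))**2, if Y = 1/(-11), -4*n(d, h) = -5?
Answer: 149769/16 ≈ 9360.6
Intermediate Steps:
n(d, h) = 5/4 (n(d, h) = -1/4*(-5) = 5/4)
Y = -1/11 (Y = 1*(-1/11) = -1/11 ≈ -0.090909)
(T + F(Y, n(0, 3)))**2 = (-98 + 5/4)**2 = (-387/4)**2 = 149769/16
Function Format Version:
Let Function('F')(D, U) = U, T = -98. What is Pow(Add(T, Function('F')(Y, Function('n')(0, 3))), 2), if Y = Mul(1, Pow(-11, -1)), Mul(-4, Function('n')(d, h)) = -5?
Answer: Rational(149769, 16) ≈ 9360.6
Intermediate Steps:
Function('n')(d, h) = Rational(5, 4) (Function('n')(d, h) = Mul(Rational(-1, 4), -5) = Rational(5, 4))
Y = Rational(-1, 11) (Y = Mul(1, Rational(-1, 11)) = Rational(-1, 11) ≈ -0.090909)
Pow(Add(T, Function('F')(Y, Function('n')(0, 3))), 2) = Pow(Add(-98, Rational(5, 4)), 2) = Pow(Rational(-387, 4), 2) = Rational(149769, 16)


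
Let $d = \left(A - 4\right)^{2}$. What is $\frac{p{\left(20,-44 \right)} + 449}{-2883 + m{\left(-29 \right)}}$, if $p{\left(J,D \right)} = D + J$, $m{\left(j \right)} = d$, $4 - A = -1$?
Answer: $- \frac{425}{2882} \approx -0.14747$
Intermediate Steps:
$A = 5$ ($A = 4 - -1 = 4 + 1 = 5$)
$d = 1$ ($d = \left(5 - 4\right)^{2} = 1^{2} = 1$)
$m{\left(j \right)} = 1$
$\frac{p{\left(20,-44 \right)} + 449}{-2883 + m{\left(-29 \right)}} = \frac{\left(-44 + 20\right) + 449}{-2883 + 1} = \frac{-24 + 449}{-2882} = 425 \left(- \frac{1}{2882}\right) = - \frac{425}{2882}$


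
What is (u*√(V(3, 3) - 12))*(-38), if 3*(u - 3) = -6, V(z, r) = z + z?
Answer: -38*I*√6 ≈ -93.081*I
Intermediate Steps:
V(z, r) = 2*z
u = 1 (u = 3 + (⅓)*(-6) = 3 - 2 = 1)
(u*√(V(3, 3) - 12))*(-38) = (1*√(2*3 - 12))*(-38) = (1*√(6 - 12))*(-38) = (1*√(-6))*(-38) = (1*(I*√6))*(-38) = (I*√6)*(-38) = -38*I*√6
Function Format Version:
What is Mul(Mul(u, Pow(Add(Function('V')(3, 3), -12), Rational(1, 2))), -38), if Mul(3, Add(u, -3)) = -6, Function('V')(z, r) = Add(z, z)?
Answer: Mul(-38, I, Pow(6, Rational(1, 2))) ≈ Mul(-93.081, I)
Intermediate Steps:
Function('V')(z, r) = Mul(2, z)
u = 1 (u = Add(3, Mul(Rational(1, 3), -6)) = Add(3, -2) = 1)
Mul(Mul(u, Pow(Add(Function('V')(3, 3), -12), Rational(1, 2))), -38) = Mul(Mul(1, Pow(Add(Mul(2, 3), -12), Rational(1, 2))), -38) = Mul(Mul(1, Pow(Add(6, -12), Rational(1, 2))), -38) = Mul(Mul(1, Pow(-6, Rational(1, 2))), -38) = Mul(Mul(1, Mul(I, Pow(6, Rational(1, 2)))), -38) = Mul(Mul(I, Pow(6, Rational(1, 2))), -38) = Mul(-38, I, Pow(6, Rational(1, 2)))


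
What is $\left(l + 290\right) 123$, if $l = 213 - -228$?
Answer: $89913$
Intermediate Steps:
$l = 441$ ($l = 213 + 228 = 441$)
$\left(l + 290\right) 123 = \left(441 + 290\right) 123 = 731 \cdot 123 = 89913$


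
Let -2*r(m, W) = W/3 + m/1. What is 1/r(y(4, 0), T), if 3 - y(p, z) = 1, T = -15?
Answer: ⅔ ≈ 0.66667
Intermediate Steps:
y(p, z) = 2 (y(p, z) = 3 - 1*1 = 3 - 1 = 2)
r(m, W) = -m/2 - W/6 (r(m, W) = -(W/3 + m/1)/2 = -(W*(⅓) + m*1)/2 = -(W/3 + m)/2 = -(m + W/3)/2 = -m/2 - W/6)
1/r(y(4, 0), T) = 1/(-½*2 - ⅙*(-15)) = 1/(-1 + 5/2) = 1/(3/2) = ⅔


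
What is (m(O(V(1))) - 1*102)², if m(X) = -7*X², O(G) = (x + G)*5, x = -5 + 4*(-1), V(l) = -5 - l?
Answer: 1558433529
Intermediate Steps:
x = -9 (x = -5 - 4 = -9)
O(G) = -45 + 5*G (O(G) = (-9 + G)*5 = -45 + 5*G)
(m(O(V(1))) - 1*102)² = (-7*(-45 + 5*(-5 - 1*1))² - 1*102)² = (-7*(-45 + 5*(-5 - 1))² - 102)² = (-7*(-45 + 5*(-6))² - 102)² = (-7*(-45 - 30)² - 102)² = (-7*(-75)² - 102)² = (-7*5625 - 102)² = (-39375 - 102)² = (-39477)² = 1558433529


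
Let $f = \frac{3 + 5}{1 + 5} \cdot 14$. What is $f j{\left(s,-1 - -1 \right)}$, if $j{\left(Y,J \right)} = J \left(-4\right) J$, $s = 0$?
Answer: $0$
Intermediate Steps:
$j{\left(Y,J \right)} = - 4 J^{2}$ ($j{\left(Y,J \right)} = - 4 J J = - 4 J^{2}$)
$f = \frac{56}{3}$ ($f = \frac{8}{6} \cdot 14 = 8 \cdot \frac{1}{6} \cdot 14 = \frac{4}{3} \cdot 14 = \frac{56}{3} \approx 18.667$)
$f j{\left(s,-1 - -1 \right)} = \frac{56 \left(- 4 \left(-1 - -1\right)^{2}\right)}{3} = \frac{56 \left(- 4 \left(-1 + 1\right)^{2}\right)}{3} = \frac{56 \left(- 4 \cdot 0^{2}\right)}{3} = \frac{56 \left(\left(-4\right) 0\right)}{3} = \frac{56}{3} \cdot 0 = 0$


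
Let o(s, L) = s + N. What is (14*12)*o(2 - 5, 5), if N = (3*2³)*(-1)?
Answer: -4536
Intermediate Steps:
N = -24 (N = (3*8)*(-1) = 24*(-1) = -24)
o(s, L) = -24 + s (o(s, L) = s - 24 = -24 + s)
(14*12)*o(2 - 5, 5) = (14*12)*(-24 + (2 - 5)) = 168*(-24 - 3) = 168*(-27) = -4536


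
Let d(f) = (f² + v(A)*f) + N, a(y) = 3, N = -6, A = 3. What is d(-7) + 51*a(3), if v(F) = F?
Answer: 175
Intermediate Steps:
d(f) = -6 + f² + 3*f (d(f) = (f² + 3*f) - 6 = -6 + f² + 3*f)
d(-7) + 51*a(3) = (-6 + (-7)² + 3*(-7)) + 51*3 = (-6 + 49 - 21) + 153 = 22 + 153 = 175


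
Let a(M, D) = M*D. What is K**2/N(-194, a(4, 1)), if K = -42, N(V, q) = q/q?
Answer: 1764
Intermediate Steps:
a(M, D) = D*M
N(V, q) = 1
K**2/N(-194, a(4, 1)) = (-42)**2/1 = 1764*1 = 1764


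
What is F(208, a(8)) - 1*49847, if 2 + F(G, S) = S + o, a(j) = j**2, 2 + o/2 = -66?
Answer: -49921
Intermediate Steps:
o = -136 (o = -4 + 2*(-66) = -4 - 132 = -136)
F(G, S) = -138 + S (F(G, S) = -2 + (S - 136) = -2 + (-136 + S) = -138 + S)
F(208, a(8)) - 1*49847 = (-138 + 8**2) - 1*49847 = (-138 + 64) - 49847 = -74 - 49847 = -49921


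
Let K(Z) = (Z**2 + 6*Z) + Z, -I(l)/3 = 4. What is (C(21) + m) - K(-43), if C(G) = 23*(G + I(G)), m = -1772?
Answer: -3113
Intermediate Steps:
I(l) = -12 (I(l) = -3*4 = -12)
K(Z) = Z**2 + 7*Z
C(G) = -276 + 23*G (C(G) = 23*(G - 12) = 23*(-12 + G) = -276 + 23*G)
(C(21) + m) - K(-43) = ((-276 + 23*21) - 1772) - (-43)*(7 - 43) = ((-276 + 483) - 1772) - (-43)*(-36) = (207 - 1772) - 1*1548 = -1565 - 1548 = -3113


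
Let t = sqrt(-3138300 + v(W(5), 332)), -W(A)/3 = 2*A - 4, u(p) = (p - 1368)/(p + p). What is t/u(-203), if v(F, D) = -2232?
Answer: 21924*I*sqrt(1077)/1571 ≈ 457.99*I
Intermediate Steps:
u(p) = (-1368 + p)/(2*p) (u(p) = (-1368 + p)/((2*p)) = (-1368 + p)*(1/(2*p)) = (-1368 + p)/(2*p))
W(A) = 12 - 6*A (W(A) = -3*(2*A - 4) = -3*(-4 + 2*A) = 12 - 6*A)
t = 54*I*sqrt(1077) (t = sqrt(-3138300 - 2232) = sqrt(-3140532) = 54*I*sqrt(1077) ≈ 1772.2*I)
t/u(-203) = (54*I*sqrt(1077))/(((1/2)*(-1368 - 203)/(-203))) = (54*I*sqrt(1077))/(((1/2)*(-1/203)*(-1571))) = (54*I*sqrt(1077))/(1571/406) = (54*I*sqrt(1077))*(406/1571) = 21924*I*sqrt(1077)/1571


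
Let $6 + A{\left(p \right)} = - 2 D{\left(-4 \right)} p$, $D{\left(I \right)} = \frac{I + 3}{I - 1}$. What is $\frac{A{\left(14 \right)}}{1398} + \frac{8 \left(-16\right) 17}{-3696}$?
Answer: $\frac{52069}{89705} \approx 0.58045$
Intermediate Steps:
$D{\left(I \right)} = \frac{3 + I}{-1 + I}$
$A{\left(p \right)} = -6 - \frac{2 p}{5}$ ($A{\left(p \right)} = -6 + - 2 \frac{3 - 4}{-1 - 4} p = -6 + - 2 \frac{1}{-5} \left(-1\right) p = -6 + - 2 \left(\left(- \frac{1}{5}\right) \left(-1\right)\right) p = -6 + \left(-2\right) \frac{1}{5} p = -6 - \frac{2 p}{5}$)
$\frac{A{\left(14 \right)}}{1398} + \frac{8 \left(-16\right) 17}{-3696} = \frac{-6 - \frac{28}{5}}{1398} + \frac{8 \left(-16\right) 17}{-3696} = \left(-6 - \frac{28}{5}\right) \frac{1}{1398} + \left(-128\right) 17 \left(- \frac{1}{3696}\right) = \left(- \frac{58}{5}\right) \frac{1}{1398} - - \frac{136}{231} = - \frac{29}{3495} + \frac{136}{231} = \frac{52069}{89705}$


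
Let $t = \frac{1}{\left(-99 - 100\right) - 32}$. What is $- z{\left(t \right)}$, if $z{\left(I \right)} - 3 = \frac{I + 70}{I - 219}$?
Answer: $- \frac{135601}{50590} \approx -2.6804$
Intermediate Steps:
$t = - \frac{1}{231}$ ($t = \frac{1}{-199 - 32} = \frac{1}{-231} = - \frac{1}{231} \approx -0.004329$)
$z{\left(I \right)} = 3 + \frac{70 + I}{-219 + I}$ ($z{\left(I \right)} = 3 + \frac{I + 70}{I - 219} = 3 + \frac{70 + I}{-219 + I}$)
$- z{\left(t \right)} = - \frac{-587 + 4 \left(- \frac{1}{231}\right)}{-219 - \frac{1}{231}} = - \frac{-587 - \frac{4}{231}}{- \frac{50590}{231}} = - \frac{\left(-231\right) \left(-135601\right)}{50590 \cdot 231} = \left(-1\right) \frac{135601}{50590} = - \frac{135601}{50590}$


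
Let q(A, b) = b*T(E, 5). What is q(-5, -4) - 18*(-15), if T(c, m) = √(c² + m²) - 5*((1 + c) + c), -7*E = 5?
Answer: 1830/7 - 100*√2/7 ≈ 241.23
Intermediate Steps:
E = -5/7 (E = -⅐*5 = -5/7 ≈ -0.71429)
T(c, m) = -5 + √(c² + m²) - 10*c (T(c, m) = √(c² + m²) - 5*(1 + 2*c) = √(c² + m²) + (-5 - 10*c) = -5 + √(c² + m²) - 10*c)
q(A, b) = b*(15/7 + 25*√2/7) (q(A, b) = b*(-5 + √((-5/7)² + 5²) - 10*(-5/7)) = b*(-5 + √(25/49 + 25) + 50/7) = b*(-5 + √(1250/49) + 50/7) = b*(-5 + 25*√2/7 + 50/7) = b*(15/7 + 25*√2/7))
q(-5, -4) - 18*(-15) = (5/7)*(-4)*(3 + 5*√2) - 18*(-15) = (-60/7 - 100*√2/7) + 270 = 1830/7 - 100*√2/7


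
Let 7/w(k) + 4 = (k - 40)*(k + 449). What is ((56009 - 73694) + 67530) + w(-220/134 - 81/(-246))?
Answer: 27832324924863953/558377472889 ≈ 49845.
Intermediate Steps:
w(k) = 7/(-4 + (-40 + k)*(449 + k)) (w(k) = 7/(-4 + (k - 40)*(k + 449)) = 7/(-4 + (-40 + k)*(449 + k)))
((56009 - 73694) + 67530) + w(-220/134 - 81/(-246)) = ((56009 - 73694) + 67530) + 7/(-17964 + (-220/134 - 81/(-246))**2 + 409*(-220/134 - 81/(-246))) = (-17685 + 67530) + 7/(-17964 + (-220*1/134 - 81*(-1/246))**2 + 409*(-220*1/134 - 81*(-1/246))) = 49845 + 7/(-17964 + (-110/67 + 27/82)**2 + 409*(-110/67 + 27/82)) = 49845 + 7/(-17964 + (-7211/5494)**2 + 409*(-7211/5494)) = 49845 + 7/(-17964 + 51998521/30184036 - 2949299/5494) = 49845 + 7/(-558377472889/30184036) = 49845 + 7*(-30184036/558377472889) = 49845 - 211288252/558377472889 = 27832324924863953/558377472889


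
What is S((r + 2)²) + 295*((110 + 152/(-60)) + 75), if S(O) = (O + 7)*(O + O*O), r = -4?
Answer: 162143/3 ≈ 54048.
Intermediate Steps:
S(O) = (7 + O)*(O + O²)
S((r + 2)²) + 295*((110 + 152/(-60)) + 75) = (-4 + 2)²*(7 + ((-4 + 2)²)² + 8*(-4 + 2)²) + 295*((110 + 152/(-60)) + 75) = (-2)²*(7 + ((-2)²)² + 8*(-2)²) + 295*((110 + 152*(-1/60)) + 75) = 4*(7 + 4² + 8*4) + 295*((110 - 38/15) + 75) = 4*(7 + 16 + 32) + 295*(1612/15 + 75) = 4*55 + 295*(2737/15) = 220 + 161483/3 = 162143/3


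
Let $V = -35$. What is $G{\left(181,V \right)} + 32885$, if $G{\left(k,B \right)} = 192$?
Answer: $33077$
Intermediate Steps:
$G{\left(181,V \right)} + 32885 = 192 + 32885 = 33077$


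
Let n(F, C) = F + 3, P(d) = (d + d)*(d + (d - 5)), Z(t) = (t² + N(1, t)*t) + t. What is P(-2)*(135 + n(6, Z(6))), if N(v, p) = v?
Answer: 5184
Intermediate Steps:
Z(t) = t² + 2*t (Z(t) = (t² + 1*t) + t = (t² + t) + t = (t + t²) + t = t² + 2*t)
P(d) = 2*d*(-5 + 2*d) (P(d) = (2*d)*(d + (-5 + d)) = (2*d)*(-5 + 2*d) = 2*d*(-5 + 2*d))
n(F, C) = 3 + F
P(-2)*(135 + n(6, Z(6))) = (2*(-2)*(-5 + 2*(-2)))*(135 + (3 + 6)) = (2*(-2)*(-5 - 4))*(135 + 9) = (2*(-2)*(-9))*144 = 36*144 = 5184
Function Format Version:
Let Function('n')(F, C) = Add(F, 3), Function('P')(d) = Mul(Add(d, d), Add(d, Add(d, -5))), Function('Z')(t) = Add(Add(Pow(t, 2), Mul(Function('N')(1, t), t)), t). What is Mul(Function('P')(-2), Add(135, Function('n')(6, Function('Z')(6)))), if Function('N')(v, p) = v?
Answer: 5184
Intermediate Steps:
Function('Z')(t) = Add(Pow(t, 2), Mul(2, t)) (Function('Z')(t) = Add(Add(Pow(t, 2), Mul(1, t)), t) = Add(Add(Pow(t, 2), t), t) = Add(Add(t, Pow(t, 2)), t) = Add(Pow(t, 2), Mul(2, t)))
Function('P')(d) = Mul(2, d, Add(-5, Mul(2, d))) (Function('P')(d) = Mul(Mul(2, d), Add(d, Add(-5, d))) = Mul(Mul(2, d), Add(-5, Mul(2, d))) = Mul(2, d, Add(-5, Mul(2, d))))
Function('n')(F, C) = Add(3, F)
Mul(Function('P')(-2), Add(135, Function('n')(6, Function('Z')(6)))) = Mul(Mul(2, -2, Add(-5, Mul(2, -2))), Add(135, Add(3, 6))) = Mul(Mul(2, -2, Add(-5, -4)), Add(135, 9)) = Mul(Mul(2, -2, -9), 144) = Mul(36, 144) = 5184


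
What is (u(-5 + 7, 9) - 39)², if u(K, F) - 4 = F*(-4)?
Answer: 5041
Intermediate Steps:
u(K, F) = 4 - 4*F (u(K, F) = 4 + F*(-4) = 4 - 4*F)
(u(-5 + 7, 9) - 39)² = ((4 - 4*9) - 39)² = ((4 - 36) - 39)² = (-32 - 39)² = (-71)² = 5041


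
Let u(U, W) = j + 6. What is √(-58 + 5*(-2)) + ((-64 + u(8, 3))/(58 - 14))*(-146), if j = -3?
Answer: 4453/22 + 2*I*√17 ≈ 202.41 + 8.2462*I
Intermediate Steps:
u(U, W) = 3 (u(U, W) = -3 + 6 = 3)
√(-58 + 5*(-2)) + ((-64 + u(8, 3))/(58 - 14))*(-146) = √(-58 + 5*(-2)) + ((-64 + 3)/(58 - 14))*(-146) = √(-58 - 10) - 61/44*(-146) = √(-68) - 61*1/44*(-146) = 2*I*√17 - 61/44*(-146) = 2*I*√17 + 4453/22 = 4453/22 + 2*I*√17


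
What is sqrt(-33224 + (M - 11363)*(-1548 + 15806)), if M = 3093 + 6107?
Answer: I*sqrt(30873278) ≈ 5556.4*I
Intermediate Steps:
M = 9200
sqrt(-33224 + (M - 11363)*(-1548 + 15806)) = sqrt(-33224 + (9200 - 11363)*(-1548 + 15806)) = sqrt(-33224 - 2163*14258) = sqrt(-33224 - 30840054) = sqrt(-30873278) = I*sqrt(30873278)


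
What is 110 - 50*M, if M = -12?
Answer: 710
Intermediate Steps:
110 - 50*M = 110 - 50*(-12) = 110 + 600 = 710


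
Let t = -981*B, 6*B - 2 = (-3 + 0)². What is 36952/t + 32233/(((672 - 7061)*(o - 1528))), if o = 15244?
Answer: -2158812030599/105070197276 ≈ -20.546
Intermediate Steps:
B = 11/6 (B = ⅓ + (-3 + 0)²/6 = ⅓ + (⅙)*(-3)² = ⅓ + (⅙)*9 = ⅓ + 3/2 = 11/6 ≈ 1.8333)
t = -3597/2 (t = -981*11/6 = -3597/2 ≈ -1798.5)
36952/t + 32233/(((672 - 7061)*(o - 1528))) = 36952/(-3597/2) + 32233/(((672 - 7061)*(15244 - 1528))) = 36952*(-2/3597) + 32233/((-6389*13716)) = -73904/3597 + 32233/(-87631524) = -73904/3597 + 32233*(-1/87631524) = -73904/3597 - 32233/87631524 = -2158812030599/105070197276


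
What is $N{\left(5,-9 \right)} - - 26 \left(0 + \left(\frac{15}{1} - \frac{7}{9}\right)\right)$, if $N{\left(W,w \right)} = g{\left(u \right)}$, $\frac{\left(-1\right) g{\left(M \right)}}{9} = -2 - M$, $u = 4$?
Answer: $\frac{3814}{9} \approx 423.78$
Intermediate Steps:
$g{\left(M \right)} = 18 + 9 M$ ($g{\left(M \right)} = - 9 \left(-2 - M\right) = 18 + 9 M$)
$N{\left(W,w \right)} = 54$ ($N{\left(W,w \right)} = 18 + 9 \cdot 4 = 18 + 36 = 54$)
$N{\left(5,-9 \right)} - - 26 \left(0 + \left(\frac{15}{1} - \frac{7}{9}\right)\right) = 54 - - 26 \left(0 + \left(\frac{15}{1} - \frac{7}{9}\right)\right) = 54 - - 26 \left(0 + \left(15 \cdot 1 - \frac{7}{9}\right)\right) = 54 - - 26 \left(0 + \left(15 - \frac{7}{9}\right)\right) = 54 - - 26 \left(0 + \frac{128}{9}\right) = 54 - \left(-26\right) \frac{128}{9} = 54 - - \frac{3328}{9} = 54 + \frac{3328}{9} = \frac{3814}{9}$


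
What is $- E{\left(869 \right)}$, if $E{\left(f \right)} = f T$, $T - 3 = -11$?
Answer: $6952$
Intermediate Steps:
$T = -8$ ($T = 3 - 11 = -8$)
$E{\left(f \right)} = - 8 f$ ($E{\left(f \right)} = f \left(-8\right) = - 8 f$)
$- E{\left(869 \right)} = - \left(-8\right) 869 = \left(-1\right) \left(-6952\right) = 6952$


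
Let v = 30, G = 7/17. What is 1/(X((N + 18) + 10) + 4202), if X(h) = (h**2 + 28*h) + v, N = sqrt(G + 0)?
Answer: 558773/3240833595 - 476*sqrt(119)/3240833595 ≈ 0.00017081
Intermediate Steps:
G = 7/17 (G = 7*(1/17) = 7/17 ≈ 0.41176)
N = sqrt(119)/17 (N = sqrt(7/17 + 0) = sqrt(7/17) = sqrt(119)/17 ≈ 0.64169)
X(h) = 30 + h**2 + 28*h (X(h) = (h**2 + 28*h) + 30 = 30 + h**2 + 28*h)
1/(X((N + 18) + 10) + 4202) = 1/((30 + ((sqrt(119)/17 + 18) + 10)**2 + 28*((sqrt(119)/17 + 18) + 10)) + 4202) = 1/((30 + ((18 + sqrt(119)/17) + 10)**2 + 28*((18 + sqrt(119)/17) + 10)) + 4202) = 1/((30 + (28 + sqrt(119)/17)**2 + 28*(28 + sqrt(119)/17)) + 4202) = 1/((30 + (28 + sqrt(119)/17)**2 + (784 + 28*sqrt(119)/17)) + 4202) = 1/((814 + (28 + sqrt(119)/17)**2 + 28*sqrt(119)/17) + 4202) = 1/(5016 + (28 + sqrt(119)/17)**2 + 28*sqrt(119)/17)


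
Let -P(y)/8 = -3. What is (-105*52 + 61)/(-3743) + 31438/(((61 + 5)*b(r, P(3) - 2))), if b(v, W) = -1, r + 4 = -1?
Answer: -5332550/11229 ≈ -474.89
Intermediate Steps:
r = -5 (r = -4 - 1 = -5)
P(y) = 24 (P(y) = -8*(-3) = 24)
(-105*52 + 61)/(-3743) + 31438/(((61 + 5)*b(r, P(3) - 2))) = (-105*52 + 61)/(-3743) + 31438/(((61 + 5)*(-1))) = (-5460 + 61)*(-1/3743) + 31438/((66*(-1))) = -5399*(-1/3743) + 31438/(-66) = 5399/3743 + 31438*(-1/66) = 5399/3743 - 1429/3 = -5332550/11229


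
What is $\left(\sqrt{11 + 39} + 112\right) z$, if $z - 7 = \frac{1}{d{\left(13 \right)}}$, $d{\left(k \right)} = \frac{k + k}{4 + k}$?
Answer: $\frac{11144}{13} + \frac{995 \sqrt{2}}{26} \approx 911.35$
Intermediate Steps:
$d{\left(k \right)} = \frac{2 k}{4 + k}$
$z = \frac{199}{26}$ ($z = 7 + \frac{1}{2 \cdot 13 \frac{1}{4 + 13}} = 7 + \frac{1}{2 \cdot 13 \cdot \frac{1}{17}} = 7 + \frac{1}{\frac{26}{17}} = 7 + \frac{17}{26} = \frac{199}{26} \approx 7.6538$)
$\left(\sqrt{11 + 39} + 112\right) z = \left(\sqrt{11 + 39} + 112\right) \frac{199}{26} = \left(\sqrt{50} + 112\right) \frac{199}{26} = \left(5 \sqrt{2} + 112\right) \frac{199}{26} = \left(112 + 5 \sqrt{2}\right) \frac{199}{26} = \frac{11144}{13} + \frac{995 \sqrt{2}}{26}$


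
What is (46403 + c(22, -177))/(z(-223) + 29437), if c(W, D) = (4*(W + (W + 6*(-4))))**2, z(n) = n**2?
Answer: 52803/79166 ≈ 0.66699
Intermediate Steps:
c(W, D) = (-96 + 8*W)**2 (c(W, D) = (4*(W + (W - 24)))**2 = (4*(W + (-24 + W)))**2 = (4*(-24 + 2*W))**2 = (-96 + 8*W)**2)
(46403 + c(22, -177))/(z(-223) + 29437) = (46403 + 64*(-12 + 22)**2)/((-223)**2 + 29437) = (46403 + 64*10**2)/(49729 + 29437) = (46403 + 64*100)/79166 = (46403 + 6400)*(1/79166) = 52803*(1/79166) = 52803/79166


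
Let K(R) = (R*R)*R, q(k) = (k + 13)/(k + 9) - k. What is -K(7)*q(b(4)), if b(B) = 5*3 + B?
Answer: 6125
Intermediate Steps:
b(B) = 15 + B
q(k) = -k + (13 + k)/(9 + k) (q(k) = (13 + k)/(9 + k) - k = -k + (13 + k)/(9 + k))
K(R) = R³ (K(R) = R²*R = R³)
-K(7)*q(b(4)) = -7³*(13 - (15 + 4)² - 8*(15 + 4))/(9 + (15 + 4)) = -343*(13 - 1*19² - 8*19)/(9 + 19) = -343*(13 - 1*361 - 152)/28 = -343*(13 - 361 - 152)/28 = -343*(1/28)*(-500) = -343*(-125)/7 = -1*(-6125) = 6125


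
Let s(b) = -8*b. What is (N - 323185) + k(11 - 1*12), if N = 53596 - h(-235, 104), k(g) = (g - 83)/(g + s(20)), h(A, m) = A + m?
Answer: -6197522/23 ≈ -2.6946e+5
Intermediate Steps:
k(g) = (-83 + g)/(-160 + g) (k(g) = (g - 83)/(g - 8*20) = (-83 + g)/(g - 160) = (-83 + g)/(-160 + g))
N = 53727 (N = 53596 - (-235 + 104) = 53596 - 1*(-131) = 53596 + 131 = 53727)
(N - 323185) + k(11 - 1*12) = (53727 - 323185) + (-83 + (11 - 1*12))/(-160 + (11 - 1*12)) = -269458 + (-83 + (11 - 12))/(-160 + (11 - 12)) = -269458 + (-83 - 1)/(-160 - 1) = -269458 - 84/(-161) = -269458 - 1/161*(-84) = -269458 + 12/23 = -6197522/23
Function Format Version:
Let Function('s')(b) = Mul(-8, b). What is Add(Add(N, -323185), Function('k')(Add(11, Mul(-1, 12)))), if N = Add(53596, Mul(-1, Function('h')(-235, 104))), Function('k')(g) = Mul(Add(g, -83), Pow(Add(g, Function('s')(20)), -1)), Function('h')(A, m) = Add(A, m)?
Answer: Rational(-6197522, 23) ≈ -2.6946e+5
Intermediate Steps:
Function('k')(g) = Mul(Pow(Add(-160, g), -1), Add(-83, g)) (Function('k')(g) = Mul(Add(g, -83), Pow(Add(g, Mul(-8, 20)), -1)) = Mul(Add(-83, g), Pow(Add(g, -160), -1)) = Mul(Add(-83, g), Pow(Add(-160, g), -1)) = Mul(Pow(Add(-160, g), -1), Add(-83, g)))
N = 53727 (N = Add(53596, Mul(-1, Add(-235, 104))) = Add(53596, Mul(-1, -131)) = Add(53596, 131) = 53727)
Add(Add(N, -323185), Function('k')(Add(11, Mul(-1, 12)))) = Add(Add(53727, -323185), Mul(Pow(Add(-160, Add(11, Mul(-1, 12))), -1), Add(-83, Add(11, Mul(-1, 12))))) = Add(-269458, Mul(Pow(Add(-160, Add(11, -12)), -1), Add(-83, Add(11, -12)))) = Add(-269458, Mul(Pow(Add(-160, -1), -1), Add(-83, -1))) = Add(-269458, Mul(Pow(-161, -1), -84)) = Add(-269458, Mul(Rational(-1, 161), -84)) = Add(-269458, Rational(12, 23)) = Rational(-6197522, 23)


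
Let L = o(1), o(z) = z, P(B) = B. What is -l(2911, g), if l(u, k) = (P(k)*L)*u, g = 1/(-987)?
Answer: 2911/987 ≈ 2.9493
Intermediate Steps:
L = 1
g = -1/987 ≈ -0.0010132
l(u, k) = k*u (l(u, k) = (k*1)*u = k*u)
-l(2911, g) = -(-1)*2911/987 = -1*(-2911/987) = 2911/987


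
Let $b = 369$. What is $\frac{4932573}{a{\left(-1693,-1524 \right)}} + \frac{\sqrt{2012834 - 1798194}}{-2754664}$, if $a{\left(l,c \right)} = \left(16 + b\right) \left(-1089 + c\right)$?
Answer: $- \frac{1644191}{335335} - \frac{\sqrt{13415}}{688666} \approx -4.9033$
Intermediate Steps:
$a{\left(l,c \right)} = -419265 + 385 c$ ($a{\left(l,c \right)} = \left(16 + 369\right) \left(-1089 + c\right) = 385 \left(-1089 + c\right) = -419265 + 385 c$)
$\frac{4932573}{a{\left(-1693,-1524 \right)}} + \frac{\sqrt{2012834 - 1798194}}{-2754664} = \frac{4932573}{-419265 + 385 \left(-1524\right)} + \frac{\sqrt{2012834 - 1798194}}{-2754664} = \frac{4932573}{-419265 - 586740} + \sqrt{214640} \left(- \frac{1}{2754664}\right) = \frac{4932573}{-1006005} + 4 \sqrt{13415} \left(- \frac{1}{2754664}\right) = 4932573 \left(- \frac{1}{1006005}\right) - \frac{\sqrt{13415}}{688666} = - \frac{1644191}{335335} - \frac{\sqrt{13415}}{688666}$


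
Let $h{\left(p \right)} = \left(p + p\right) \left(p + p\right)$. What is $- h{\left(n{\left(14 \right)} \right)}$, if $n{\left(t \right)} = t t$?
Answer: $-153664$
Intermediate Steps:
$n{\left(t \right)} = t^{2}$
$h{\left(p \right)} = 4 p^{2}$ ($h{\left(p \right)} = 2 p 2 p = 4 p^{2}$)
$- h{\left(n{\left(14 \right)} \right)} = - 4 \left(14^{2}\right)^{2} = - 4 \cdot 196^{2} = - 4 \cdot 38416 = \left(-1\right) 153664 = -153664$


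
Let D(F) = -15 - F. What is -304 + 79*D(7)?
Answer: -2042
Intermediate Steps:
-304 + 79*D(7) = -304 + 79*(-15 - 1*7) = -304 + 79*(-15 - 7) = -304 + 79*(-22) = -304 - 1738 = -2042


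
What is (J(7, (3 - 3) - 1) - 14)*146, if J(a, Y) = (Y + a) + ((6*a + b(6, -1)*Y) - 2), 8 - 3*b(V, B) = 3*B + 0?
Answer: 12410/3 ≈ 4136.7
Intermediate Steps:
b(V, B) = 8/3 - B (b(V, B) = 8/3 - (3*B + 0)/3 = 8/3 - B)
J(a, Y) = -2 + 7*a + 14*Y/3 (J(a, Y) = (Y + a) + ((6*a + (8/3 - 1*(-1))*Y) - 2) = (Y + a) + ((6*a + (8/3 + 1)*Y) - 2) = (Y + a) + ((6*a + 11*Y/3) - 2) = (Y + a) + (-2 + 6*a + 11*Y/3) = -2 + 7*a + 14*Y/3)
(J(7, (3 - 3) - 1) - 14)*146 = ((-2 + 7*7 + 14*((3 - 3) - 1)/3) - 14)*146 = ((-2 + 49 + 14*(0 - 1)/3) - 14)*146 = ((-2 + 49 + (14/3)*(-1)) - 14)*146 = ((-2 + 49 - 14/3) - 14)*146 = (127/3 - 14)*146 = (85/3)*146 = 12410/3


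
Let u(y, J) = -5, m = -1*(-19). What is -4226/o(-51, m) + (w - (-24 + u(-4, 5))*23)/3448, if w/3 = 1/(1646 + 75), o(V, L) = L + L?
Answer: -6258374307/56373076 ≈ -111.02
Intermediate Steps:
m = 19
o(V, L) = 2*L
w = 3/1721 (w = 3/(1646 + 75) = 3/1721 ≈ 0.0017432)
-4226/o(-51, m) + (w - (-24 + u(-4, 5))*23)/3448 = -4226/(2*19) + (3/1721 - (-24 - 5)*23)/3448 = -4226/38 + (3/1721 - (-29)*23)*(1/3448) = -4226*1/38 + (3/1721 - 1*(-667))*(1/3448) = -2113/19 + (3/1721 + 667)*(1/3448) = -2113/19 + (1147910/1721)*(1/3448) = -2113/19 + 573955/2967004 = -6258374307/56373076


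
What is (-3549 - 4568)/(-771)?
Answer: 8117/771 ≈ 10.528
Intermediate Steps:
(-3549 - 4568)/(-771) = -8117*(-1/771) = 8117/771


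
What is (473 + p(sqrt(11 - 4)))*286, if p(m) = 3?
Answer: 136136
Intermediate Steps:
(473 + p(sqrt(11 - 4)))*286 = (473 + 3)*286 = 476*286 = 136136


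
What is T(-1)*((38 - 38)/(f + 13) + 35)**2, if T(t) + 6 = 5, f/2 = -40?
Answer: -1225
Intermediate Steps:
f = -80 (f = 2*(-40) = -80)
T(t) = -1 (T(t) = -6 + 5 = -1)
T(-1)*((38 - 38)/(f + 13) + 35)**2 = -((38 - 38)/(-80 + 13) + 35)**2 = -(0/(-67) + 35)**2 = -(0*(-1/67) + 35)**2 = -(0 + 35)**2 = -1*35**2 = -1*1225 = -1225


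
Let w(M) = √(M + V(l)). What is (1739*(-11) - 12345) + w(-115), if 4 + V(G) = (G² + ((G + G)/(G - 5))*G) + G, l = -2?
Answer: -31474 + I*√5789/7 ≈ -31474.0 + 10.869*I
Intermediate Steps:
V(G) = -4 + G + G² + 2*G²/(-5 + G) (V(G) = -4 + ((G² + ((G + G)/(G - 5))*G) + G) = -4 + ((G² + ((2*G)/(-5 + G))*G) + G) = -4 + ((G² + (2*G/(-5 + G))*G) + G) = -4 + ((G² + 2*G²/(-5 + G)) + G) = -4 + (G + G² + 2*G²/(-5 + G)) = -4 + G + G² + 2*G²/(-5 + G))
w(M) = √(-22/7 + M) (w(M) = √(M + (20 + (-2)³ - 9*(-2) - 2*(-2)²)/(-5 - 2)) = √(M + (20 - 8 + 18 - 2*4)/(-7)) = √(M - (20 - 8 + 18 - 8)/7) = √(M - ⅐*22) = √(M - 22/7) = √(-22/7 + M))
(1739*(-11) - 12345) + w(-115) = (1739*(-11) - 12345) + √(-154 + 49*(-115))/7 = (-19129 - 12345) + √(-154 - 5635)/7 = -31474 + √(-5789)/7 = -31474 + (I*√5789)/7 = -31474 + I*√5789/7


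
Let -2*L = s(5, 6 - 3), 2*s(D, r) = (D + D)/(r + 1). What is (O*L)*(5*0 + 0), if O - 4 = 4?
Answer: 0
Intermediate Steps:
O = 8 (O = 4 + 4 = 8)
s(D, r) = D/(1 + r) (s(D, r) = ((D + D)/(r + 1))/2 = ((2*D)/(1 + r))/2 = (2*D/(1 + r))/2 = D/(1 + r))
L = -5/8 (L = -5/(2*(1 + (6 - 3))) = -5/(2*(1 + 3)) = -5/(2*4) = -½*5/4 = -5/8 ≈ -0.62500)
(O*L)*(5*0 + 0) = (8*(-5/8))*(5*0 + 0) = -5*(0 + 0) = -5*0 = 0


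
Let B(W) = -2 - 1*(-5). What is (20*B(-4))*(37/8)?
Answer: 555/2 ≈ 277.50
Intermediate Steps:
B(W) = 3 (B(W) = -2 + 5 = 3)
(20*B(-4))*(37/8) = (20*3)*(37/8) = 60*(37*(⅛)) = 60*(37/8) = 555/2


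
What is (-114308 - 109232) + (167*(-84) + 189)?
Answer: -237379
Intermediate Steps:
(-114308 - 109232) + (167*(-84) + 189) = -223540 + (-14028 + 189) = -223540 - 13839 = -237379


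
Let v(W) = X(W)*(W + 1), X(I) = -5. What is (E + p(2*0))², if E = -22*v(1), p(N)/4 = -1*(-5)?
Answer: 57600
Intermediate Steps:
v(W) = -5 - 5*W (v(W) = -5*(W + 1) = -5*(1 + W) = -5 - 5*W)
p(N) = 20 (p(N) = 4*(-1*(-5)) = 4*5 = 20)
E = 220 (E = -22*(-5 - 5*1) = -22*(-5 - 5) = -22*(-10) = 220)
(E + p(2*0))² = (220 + 20)² = 240² = 57600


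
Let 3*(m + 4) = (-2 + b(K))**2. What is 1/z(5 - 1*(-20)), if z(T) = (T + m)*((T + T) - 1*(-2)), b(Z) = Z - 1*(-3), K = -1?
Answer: 1/1092 ≈ 0.00091575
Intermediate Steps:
b(Z) = 3 + Z (b(Z) = Z + 3 = 3 + Z)
m = -4 (m = -4 + (-2 + (3 - 1))**2/3 = -4 + (-2 + 2)**2/3 = -4 + (1/3)*0**2 = -4 + (1/3)*0 = -4 + 0 = -4)
z(T) = (-4 + T)*(2 + 2*T) (z(T) = (T - 4)*((T + T) - 1*(-2)) = (-4 + T)*(2*T + 2) = (-4 + T)*(2 + 2*T))
1/z(5 - 1*(-20)) = 1/(-8 - 6*(5 - 1*(-20)) + 2*(5 - 1*(-20))**2) = 1/(-8 - 6*(5 + 20) + 2*(5 + 20)**2) = 1/(-8 - 6*25 + 2*25**2) = 1/(-8 - 150 + 2*625) = 1/(-8 - 150 + 1250) = 1/1092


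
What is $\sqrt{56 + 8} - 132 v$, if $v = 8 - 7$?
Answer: $-124$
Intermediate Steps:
$v = 1$
$\sqrt{56 + 8} - 132 v = \sqrt{56 + 8} - 132 = \sqrt{64} - 132 = 8 - 132 = -124$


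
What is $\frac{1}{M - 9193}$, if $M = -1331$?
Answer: $- \frac{1}{10524} \approx -9.5021 \cdot 10^{-5}$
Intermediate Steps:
$\frac{1}{M - 9193} = \frac{1}{-1331 - 9193} = \frac{1}{-10524} = - \frac{1}{10524}$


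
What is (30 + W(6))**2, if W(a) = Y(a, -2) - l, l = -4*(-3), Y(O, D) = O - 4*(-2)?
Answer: 1024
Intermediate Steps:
Y(O, D) = 8 + O (Y(O, D) = O + 8 = 8 + O)
l = 12
W(a) = -4 + a (W(a) = (8 + a) - 1*12 = (8 + a) - 12 = -4 + a)
(30 + W(6))**2 = (30 + (-4 + 6))**2 = (30 + 2)**2 = 32**2 = 1024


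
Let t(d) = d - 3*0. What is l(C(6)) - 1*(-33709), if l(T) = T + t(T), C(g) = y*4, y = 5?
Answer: 33749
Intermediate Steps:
t(d) = d (t(d) = d + 0 = d)
C(g) = 20 (C(g) = 5*4 = 20)
l(T) = 2*T (l(T) = T + T = 2*T)
l(C(6)) - 1*(-33709) = 2*20 - 1*(-33709) = 40 + 33709 = 33749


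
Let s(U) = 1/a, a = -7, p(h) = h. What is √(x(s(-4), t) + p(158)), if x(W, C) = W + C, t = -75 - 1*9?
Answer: √3619/7 ≈ 8.5940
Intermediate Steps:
t = -84 (t = -75 - 9 = -84)
s(U) = -⅐ (s(U) = 1/(-7) = -⅐)
x(W, C) = C + W
√(x(s(-4), t) + p(158)) = √((-84 - ⅐) + 158) = √(-589/7 + 158) = √(517/7) = √3619/7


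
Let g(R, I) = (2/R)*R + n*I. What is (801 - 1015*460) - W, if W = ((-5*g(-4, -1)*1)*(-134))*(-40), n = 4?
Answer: -519699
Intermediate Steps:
g(R, I) = 2 + 4*I (g(R, I) = (2/R)*R + 4*I = 2 + 4*I)
W = 53600 (W = ((-5*(2 + 4*(-1))*1)*(-134))*(-40) = ((-5*(2 - 4)*1)*(-134))*(-40) = ((-5*(-2)*1)*(-134))*(-40) = ((10*1)*(-134))*(-40) = (10*(-134))*(-40) = -1340*(-40) = 53600)
(801 - 1015*460) - W = (801 - 1015*460) - 1*53600 = (801 - 466900) - 53600 = -466099 - 53600 = -519699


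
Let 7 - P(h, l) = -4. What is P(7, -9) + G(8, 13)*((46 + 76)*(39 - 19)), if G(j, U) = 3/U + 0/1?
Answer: 7463/13 ≈ 574.08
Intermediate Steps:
P(h, l) = 11 (P(h, l) = 7 - 1*(-4) = 7 + 4 = 11)
G(j, U) = 3/U (G(j, U) = 3/U + 0*1 = 3/U + 0 = 3/U)
P(7, -9) + G(8, 13)*((46 + 76)*(39 - 19)) = 11 + (3/13)*((46 + 76)*(39 - 19)) = 11 + (3*(1/13))*(122*20) = 11 + (3/13)*2440 = 11 + 7320/13 = 7463/13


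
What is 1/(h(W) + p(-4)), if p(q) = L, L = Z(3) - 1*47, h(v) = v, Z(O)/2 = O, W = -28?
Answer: -1/69 ≈ -0.014493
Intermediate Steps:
Z(O) = 2*O
L = -41 (L = 2*3 - 1*47 = 6 - 47 = -41)
p(q) = -41
1/(h(W) + p(-4)) = 1/(-28 - 41) = 1/(-69) = -1/69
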